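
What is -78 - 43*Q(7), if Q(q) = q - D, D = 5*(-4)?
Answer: -1239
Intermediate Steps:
D = -20
Q(q) = 20 + q (Q(q) = q - 1*(-20) = q + 20 = 20 + q)
-78 - 43*Q(7) = -78 - 43*(20 + 7) = -78 - 43*27 = -78 - 1161 = -1239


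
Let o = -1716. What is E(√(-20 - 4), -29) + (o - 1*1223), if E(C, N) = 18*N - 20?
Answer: -3481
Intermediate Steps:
E(C, N) = -20 + 18*N
E(√(-20 - 4), -29) + (o - 1*1223) = (-20 + 18*(-29)) + (-1716 - 1*1223) = (-20 - 522) + (-1716 - 1223) = -542 - 2939 = -3481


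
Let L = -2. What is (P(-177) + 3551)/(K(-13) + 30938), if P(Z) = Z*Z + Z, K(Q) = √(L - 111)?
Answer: 1073641414/957159957 - 34703*I*√113/957159957 ≈ 1.1217 - 0.00038541*I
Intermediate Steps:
K(Q) = I*√113 (K(Q) = √(-2 - 111) = √(-113) = I*√113)
P(Z) = Z + Z² (P(Z) = Z² + Z = Z + Z²)
(P(-177) + 3551)/(K(-13) + 30938) = (-177*(1 - 177) + 3551)/(I*√113 + 30938) = (-177*(-176) + 3551)/(30938 + I*√113) = (31152 + 3551)/(30938 + I*√113) = 34703/(30938 + I*√113)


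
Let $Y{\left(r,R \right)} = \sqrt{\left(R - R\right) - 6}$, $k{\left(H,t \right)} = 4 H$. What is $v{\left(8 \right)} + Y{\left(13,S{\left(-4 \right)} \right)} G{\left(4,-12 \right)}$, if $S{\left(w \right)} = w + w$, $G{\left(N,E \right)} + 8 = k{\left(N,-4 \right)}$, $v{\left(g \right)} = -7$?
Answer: $-7 + 8 i \sqrt{6} \approx -7.0 + 19.596 i$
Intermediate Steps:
$G{\left(N,E \right)} = -8 + 4 N$
$S{\left(w \right)} = 2 w$
$Y{\left(r,R \right)} = i \sqrt{6}$ ($Y{\left(r,R \right)} = \sqrt{0 - 6} = \sqrt{-6} = i \sqrt{6}$)
$v{\left(8 \right)} + Y{\left(13,S{\left(-4 \right)} \right)} G{\left(4,-12 \right)} = -7 + i \sqrt{6} \left(-8 + 4 \cdot 4\right) = -7 + i \sqrt{6} \left(-8 + 16\right) = -7 + i \sqrt{6} \cdot 8 = -7 + 8 i \sqrt{6}$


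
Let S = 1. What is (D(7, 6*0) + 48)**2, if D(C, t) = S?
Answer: 2401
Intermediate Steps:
D(C, t) = 1
(D(7, 6*0) + 48)**2 = (1 + 48)**2 = 49**2 = 2401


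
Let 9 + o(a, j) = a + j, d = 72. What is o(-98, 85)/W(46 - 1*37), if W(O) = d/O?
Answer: -11/4 ≈ -2.7500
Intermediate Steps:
o(a, j) = -9 + a + j (o(a, j) = -9 + (a + j) = -9 + a + j)
W(O) = 72/O
o(-98, 85)/W(46 - 1*37) = (-9 - 98 + 85)/((72/(46 - 1*37))) = -22/(72/(46 - 37)) = -22/(72/9) = -22/(72*(⅑)) = -22/8 = -22*⅛ = -11/4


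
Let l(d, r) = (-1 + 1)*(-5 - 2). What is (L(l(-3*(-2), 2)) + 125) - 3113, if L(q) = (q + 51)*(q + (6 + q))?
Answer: -2682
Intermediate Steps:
l(d, r) = 0 (l(d, r) = 0*(-7) = 0)
L(q) = (6 + 2*q)*(51 + q) (L(q) = (51 + q)*(6 + 2*q) = (6 + 2*q)*(51 + q))
(L(l(-3*(-2), 2)) + 125) - 3113 = ((306 + 2*0**2 + 108*0) + 125) - 3113 = ((306 + 2*0 + 0) + 125) - 3113 = ((306 + 0 + 0) + 125) - 3113 = (306 + 125) - 3113 = 431 - 3113 = -2682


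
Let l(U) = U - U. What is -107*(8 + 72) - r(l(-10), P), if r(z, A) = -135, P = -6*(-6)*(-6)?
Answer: -8425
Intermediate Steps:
l(U) = 0
P = -216 (P = 36*(-6) = -216)
-107*(8 + 72) - r(l(-10), P) = -107*(8 + 72) - 1*(-135) = -107*80 + 135 = -8560 + 135 = -8425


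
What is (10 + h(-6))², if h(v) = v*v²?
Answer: 42436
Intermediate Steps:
h(v) = v³
(10 + h(-6))² = (10 + (-6)³)² = (10 - 216)² = (-206)² = 42436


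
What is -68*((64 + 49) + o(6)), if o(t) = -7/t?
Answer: -22814/3 ≈ -7604.7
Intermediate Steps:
-68*((64 + 49) + o(6)) = -68*((64 + 49) - 7/6) = -68*(113 - 7*⅙) = -68*(113 - 7/6) = -68*671/6 = -22814/3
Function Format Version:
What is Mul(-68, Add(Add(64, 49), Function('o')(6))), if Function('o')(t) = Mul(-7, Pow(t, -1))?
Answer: Rational(-22814, 3) ≈ -7604.7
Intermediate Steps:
Mul(-68, Add(Add(64, 49), Function('o')(6))) = Mul(-68, Add(Add(64, 49), Mul(-7, Pow(6, -1)))) = Mul(-68, Add(113, Mul(-7, Rational(1, 6)))) = Mul(-68, Add(113, Rational(-7, 6))) = Mul(-68, Rational(671, 6)) = Rational(-22814, 3)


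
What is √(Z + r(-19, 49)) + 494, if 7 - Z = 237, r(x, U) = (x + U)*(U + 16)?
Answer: 494 + 2*√430 ≈ 535.47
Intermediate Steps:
r(x, U) = (16 + U)*(U + x) (r(x, U) = (U + x)*(16 + U) = (16 + U)*(U + x))
Z = -230 (Z = 7 - 1*237 = 7 - 237 = -230)
√(Z + r(-19, 49)) + 494 = √(-230 + (49² + 16*49 + 16*(-19) + 49*(-19))) + 494 = √(-230 + (2401 + 784 - 304 - 931)) + 494 = √(-230 + 1950) + 494 = √1720 + 494 = 2*√430 + 494 = 494 + 2*√430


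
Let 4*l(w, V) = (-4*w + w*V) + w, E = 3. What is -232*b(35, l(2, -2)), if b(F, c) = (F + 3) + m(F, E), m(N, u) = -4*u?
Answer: -6032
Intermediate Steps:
l(w, V) = -3*w/4 + V*w/4 (l(w, V) = ((-4*w + w*V) + w)/4 = ((-4*w + V*w) + w)/4 = (-3*w + V*w)/4 = -3*w/4 + V*w/4)
b(F, c) = -9 + F (b(F, c) = (F + 3) - 4*3 = (3 + F) - 12 = -9 + F)
-232*b(35, l(2, -2)) = -232*(-9 + 35) = -232*26 = -6032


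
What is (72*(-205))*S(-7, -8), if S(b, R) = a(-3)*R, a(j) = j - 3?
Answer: -708480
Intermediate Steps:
a(j) = -3 + j
S(b, R) = -6*R (S(b, R) = (-3 - 3)*R = -6*R)
(72*(-205))*S(-7, -8) = (72*(-205))*(-6*(-8)) = -14760*48 = -708480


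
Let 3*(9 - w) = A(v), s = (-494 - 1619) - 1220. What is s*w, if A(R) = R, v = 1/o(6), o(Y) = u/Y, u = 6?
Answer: -28886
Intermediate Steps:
s = -3333 (s = -2113 - 1220 = -3333)
o(Y) = 6/Y
v = 1 (v = 1/(6/6) = 1/(6*(⅙)) = 1/1 = 1)
w = 26/3 (w = 9 - ⅓*1 = 9 - ⅓ = 26/3 ≈ 8.6667)
s*w = -3333*26/3 = -28886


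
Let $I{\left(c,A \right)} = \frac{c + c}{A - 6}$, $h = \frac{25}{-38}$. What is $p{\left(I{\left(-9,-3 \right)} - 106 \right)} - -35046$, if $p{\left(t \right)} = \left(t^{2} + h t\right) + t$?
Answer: $\frac{870702}{19} \approx 45826.0$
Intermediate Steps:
$h = - \frac{25}{38}$ ($h = 25 \left(- \frac{1}{38}\right) = - \frac{25}{38} \approx -0.6579$)
$I{\left(c,A \right)} = \frac{2 c}{-6 + A}$
$p{\left(t \right)} = t^{2} + \frac{13 t}{38}$ ($p{\left(t \right)} = \left(t^{2} - \frac{25 t}{38}\right) + t = t^{2} + \frac{13 t}{38}$)
$p{\left(I{\left(-9,-3 \right)} - 106 \right)} - -35046 = \frac{\left(2 \left(-9\right) \frac{1}{-6 - 3} - 106\right) \left(13 + 38 \left(2 \left(-9\right) \frac{1}{-6 - 3} - 106\right)\right)}{38} - -35046 = \frac{\left(2 \left(-9\right) \frac{1}{-9} - 106\right) \left(13 + 38 \left(2 \left(-9\right) \frac{1}{-9} - 106\right)\right)}{38} + 35046 = \frac{\left(2 \left(-9\right) \left(- \frac{1}{9}\right) - 106\right) \left(13 + 38 \left(2 \left(-9\right) \left(- \frac{1}{9}\right) - 106\right)\right)}{38} + 35046 = \frac{\left(2 - 106\right) \left(13 + 38 \left(2 - 106\right)\right)}{38} + 35046 = \frac{1}{38} \left(-104\right) \left(13 + 38 \left(-104\right)\right) + 35046 = \frac{1}{38} \left(-104\right) \left(13 - 3952\right) + 35046 = \frac{1}{38} \left(-104\right) \left(-3939\right) + 35046 = \frac{204828}{19} + 35046 = \frac{870702}{19}$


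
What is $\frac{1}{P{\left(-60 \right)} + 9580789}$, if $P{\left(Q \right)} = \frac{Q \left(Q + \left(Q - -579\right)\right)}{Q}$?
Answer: $\frac{1}{9581248} \approx 1.0437 \cdot 10^{-7}$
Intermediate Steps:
$P{\left(Q \right)} = 579 + 2 Q$ ($P{\left(Q \right)} = \frac{Q \left(Q + \left(Q + 579\right)\right)}{Q} = \frac{Q \left(Q + \left(579 + Q\right)\right)}{Q} = \frac{Q \left(579 + 2 Q\right)}{Q} = 579 + 2 Q$)
$\frac{1}{P{\left(-60 \right)} + 9580789} = \frac{1}{\left(579 + 2 \left(-60\right)\right) + 9580789} = \frac{1}{\left(579 - 120\right) + 9580789} = \frac{1}{459 + 9580789} = \frac{1}{9581248}$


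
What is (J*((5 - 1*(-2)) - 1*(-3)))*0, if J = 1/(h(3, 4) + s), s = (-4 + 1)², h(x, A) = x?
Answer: 0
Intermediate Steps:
s = 9 (s = (-3)² = 9)
J = 1/12 (J = 1/(3 + 9) = 1/12 ≈ 0.083333)
(J*((5 - 1*(-2)) - 1*(-3)))*0 = (((5 - 1*(-2)) - 1*(-3))/12)*0 = (((5 + 2) + 3)/12)*0 = ((7 + 3)/12)*0 = ((1/12)*10)*0 = (⅚)*0 = 0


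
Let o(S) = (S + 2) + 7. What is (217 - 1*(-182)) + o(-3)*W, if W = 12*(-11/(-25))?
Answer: 10767/25 ≈ 430.68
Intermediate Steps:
o(S) = 9 + S (o(S) = (2 + S) + 7 = 9 + S)
W = 132/25 (W = 12*(-11*(-1/25)) = 12*(11/25) = 132/25 ≈ 5.2800)
(217 - 1*(-182)) + o(-3)*W = (217 - 1*(-182)) + (9 - 3)*(132/25) = (217 + 182) + 6*(132/25) = 399 + 792/25 = 10767/25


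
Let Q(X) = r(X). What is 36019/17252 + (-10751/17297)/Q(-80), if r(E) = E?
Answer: 12506781923/5968156880 ≈ 2.0956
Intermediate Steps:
Q(X) = X
36019/17252 + (-10751/17297)/Q(-80) = 36019/17252 - 10751/17297/(-80) = 36019*(1/17252) - 10751*1/17297*(-1/80) = 36019/17252 - 10751/17297*(-1/80) = 36019/17252 + 10751/1383760 = 12506781923/5968156880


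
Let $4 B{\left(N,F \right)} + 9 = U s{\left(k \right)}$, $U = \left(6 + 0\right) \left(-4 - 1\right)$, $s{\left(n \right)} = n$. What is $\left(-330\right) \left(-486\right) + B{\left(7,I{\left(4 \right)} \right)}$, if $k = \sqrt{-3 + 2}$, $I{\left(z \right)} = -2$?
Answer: $\frac{641511}{4} - \frac{15 i}{2} \approx 1.6038 \cdot 10^{5} - 7.5 i$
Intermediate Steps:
$k = i$ ($k = \sqrt{-1} = i \approx 1.0 i$)
$U = -30$ ($U = 6 \left(-5\right) = -30$)
$B{\left(N,F \right)} = - \frac{9}{4} - \frac{15 i}{2}$ ($B{\left(N,F \right)} = - \frac{9}{4} + \frac{\left(-30\right) i}{4} = - \frac{9}{4} - \frac{15 i}{2}$)
$\left(-330\right) \left(-486\right) + B{\left(7,I{\left(4 \right)} \right)} = \left(-330\right) \left(-486\right) - \left(\frac{9}{4} + \frac{15 i}{2}\right) = 160380 - \left(\frac{9}{4} + \frac{15 i}{2}\right) = \frac{641511}{4} - \frac{15 i}{2}$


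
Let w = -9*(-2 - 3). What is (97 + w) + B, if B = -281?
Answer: -139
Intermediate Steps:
w = 45 (w = -9*(-5) = 45)
(97 + w) + B = (97 + 45) - 281 = 142 - 281 = -139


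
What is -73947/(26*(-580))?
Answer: 73947/15080 ≈ 4.9036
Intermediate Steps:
-73947/(26*(-580)) = -73947/(-15080) = -73947*(-1)/15080 = -1*(-73947/15080) = 73947/15080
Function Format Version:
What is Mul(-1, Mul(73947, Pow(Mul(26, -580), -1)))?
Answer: Rational(73947, 15080) ≈ 4.9036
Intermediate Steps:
Mul(-1, Mul(73947, Pow(Mul(26, -580), -1))) = Mul(-1, Mul(73947, Pow(-15080, -1))) = Mul(-1, Mul(73947, Rational(-1, 15080))) = Mul(-1, Rational(-73947, 15080)) = Rational(73947, 15080)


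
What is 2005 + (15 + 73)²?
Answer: 9749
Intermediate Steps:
2005 + (15 + 73)² = 2005 + 88² = 2005 + 7744 = 9749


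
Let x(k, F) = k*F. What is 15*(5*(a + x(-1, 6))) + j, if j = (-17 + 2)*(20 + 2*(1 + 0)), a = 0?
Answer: -780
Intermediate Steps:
x(k, F) = F*k
j = -330 (j = -15*(20 + 2*1) = -15*(20 + 2) = -15*22 = -330)
15*(5*(a + x(-1, 6))) + j = 15*(5*(0 + 6*(-1))) - 330 = 15*(5*(0 - 6)) - 330 = 15*(5*(-6)) - 330 = 15*(-30) - 330 = -450 - 330 = -780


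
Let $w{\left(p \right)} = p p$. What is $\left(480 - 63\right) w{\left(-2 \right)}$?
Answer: $1668$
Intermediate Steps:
$w{\left(p \right)} = p^{2}$
$\left(480 - 63\right) w{\left(-2 \right)} = \left(480 - 63\right) \left(-2\right)^{2} = 417 \cdot 4 = 1668$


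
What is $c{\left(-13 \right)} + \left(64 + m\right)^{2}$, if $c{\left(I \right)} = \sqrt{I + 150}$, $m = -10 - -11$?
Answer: $4225 + \sqrt{137} \approx 4236.7$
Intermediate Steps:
$m = 1$ ($m = -10 + 11 = 1$)
$c{\left(I \right)} = \sqrt{150 + I}$
$c{\left(-13 \right)} + \left(64 + m\right)^{2} = \sqrt{150 - 13} + \left(64 + 1\right)^{2} = \sqrt{137} + 65^{2} = \sqrt{137} + 4225 = 4225 + \sqrt{137}$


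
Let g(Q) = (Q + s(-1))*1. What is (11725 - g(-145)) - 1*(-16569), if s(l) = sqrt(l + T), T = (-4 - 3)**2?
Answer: 28439 - 4*sqrt(3) ≈ 28432.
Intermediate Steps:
T = 49 (T = (-7)**2 = 49)
s(l) = sqrt(49 + l) (s(l) = sqrt(l + 49) = sqrt(49 + l))
g(Q) = Q + 4*sqrt(3) (g(Q) = (Q + sqrt(49 - 1))*1 = (Q + sqrt(48))*1 = (Q + 4*sqrt(3))*1 = Q + 4*sqrt(3))
(11725 - g(-145)) - 1*(-16569) = (11725 - (-145 + 4*sqrt(3))) - 1*(-16569) = (11725 + (145 - 4*sqrt(3))) + 16569 = (11870 - 4*sqrt(3)) + 16569 = 28439 - 4*sqrt(3)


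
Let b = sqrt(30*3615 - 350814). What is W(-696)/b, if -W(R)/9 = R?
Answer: -1044*I*sqrt(60591)/20197 ≈ -12.724*I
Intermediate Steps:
W(R) = -9*R
b = 2*I*sqrt(60591) (b = sqrt(108450 - 350814) = sqrt(-242364) = 2*I*sqrt(60591) ≈ 492.3*I)
W(-696)/b = (-9*(-696))/((2*I*sqrt(60591))) = 6264*(-I*sqrt(60591)/121182) = -1044*I*sqrt(60591)/20197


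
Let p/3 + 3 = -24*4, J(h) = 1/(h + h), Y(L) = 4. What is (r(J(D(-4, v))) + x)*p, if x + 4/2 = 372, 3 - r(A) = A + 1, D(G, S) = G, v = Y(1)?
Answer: -884169/8 ≈ -1.1052e+5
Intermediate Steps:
v = 4
J(h) = 1/(2*h)
r(A) = 2 - A (r(A) = 3 - (A + 1) = 3 - (1 + A) = 3 + (-1 - A) = 2 - A)
x = 370 (x = -2 + 372 = 370)
p = -297 (p = -9 + 3*(-24*4) = -9 + 3*(-96) = -9 - 288 = -297)
(r(J(D(-4, v))) + x)*p = ((2 - 1/(2*(-4))) + 370)*(-297) = ((2 - (-1)/(2*4)) + 370)*(-297) = ((2 - 1*(-1/8)) + 370)*(-297) = ((2 + 1/8) + 370)*(-297) = (17/8 + 370)*(-297) = (2977/8)*(-297) = -884169/8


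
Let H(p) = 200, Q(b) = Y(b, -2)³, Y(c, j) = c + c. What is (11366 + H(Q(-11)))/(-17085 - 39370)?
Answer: -11566/56455 ≈ -0.20487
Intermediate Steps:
Y(c, j) = 2*c
Q(b) = 8*b³ (Q(b) = (2*b)³ = 8*b³)
(11366 + H(Q(-11)))/(-17085 - 39370) = (11366 + 200)/(-17085 - 39370) = 11566/(-56455) = 11566*(-1/56455) = -11566/56455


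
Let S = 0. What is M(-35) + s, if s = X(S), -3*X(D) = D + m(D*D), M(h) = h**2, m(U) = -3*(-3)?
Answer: 1222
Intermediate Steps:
m(U) = 9
X(D) = -3 - D/3 (X(D) = -(D + 9)/3 = -(9 + D)/3 = -3 - D/3)
s = -3 (s = -3 - 1/3*0 = -3 + 0 = -3)
M(-35) + s = (-35)**2 - 3 = 1225 - 3 = 1222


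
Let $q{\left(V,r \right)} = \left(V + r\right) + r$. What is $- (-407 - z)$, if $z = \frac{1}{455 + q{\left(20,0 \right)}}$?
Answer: $\frac{193326}{475} \approx 407.0$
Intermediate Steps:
$q{\left(V,r \right)} = V + 2 r$
$z = \frac{1}{475}$ ($z = \frac{1}{455 + \left(20 + 2 \cdot 0\right)} = \frac{1}{455 + \left(20 + 0\right)} = \frac{1}{455 + 20} = \frac{1}{475} \approx 0.0021053$)
$- (-407 - z) = - (-407 - \frac{1}{475}) = \left(-1\right) \left(- \frac{193326}{475}\right) = \frac{193326}{475}$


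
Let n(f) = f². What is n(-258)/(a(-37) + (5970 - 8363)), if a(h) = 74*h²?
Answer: 22188/32971 ≈ 0.67295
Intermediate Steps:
n(-258)/(a(-37) + (5970 - 8363)) = (-258)²/(74*(-37)² + (5970 - 8363)) = 66564/(74*1369 - 2393) = 66564/(101306 - 2393) = 66564/98913 = 66564*(1/98913) = 22188/32971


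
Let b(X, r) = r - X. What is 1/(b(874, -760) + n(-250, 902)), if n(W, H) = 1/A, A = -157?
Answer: -157/256539 ≈ -0.00061199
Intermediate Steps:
n(W, H) = -1/157 (n(W, H) = 1/(-157) = -1/157)
1/(b(874, -760) + n(-250, 902)) = 1/((-760 - 1*874) - 1/157) = 1/((-760 - 874) - 1/157) = 1/(-1634 - 1/157) = 1/(-256539/157) = -157/256539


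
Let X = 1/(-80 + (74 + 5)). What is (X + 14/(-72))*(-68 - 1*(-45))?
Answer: 989/36 ≈ 27.472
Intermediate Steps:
X = -1 (X = 1/(-80 + 79) = 1/(-1) = -1)
(X + 14/(-72))*(-68 - 1*(-45)) = (-1 + 14/(-72))*(-68 - 1*(-45)) = (-1 + 14*(-1/72))*(-68 + 45) = (-1 - 7/36)*(-23) = -43/36*(-23) = 989/36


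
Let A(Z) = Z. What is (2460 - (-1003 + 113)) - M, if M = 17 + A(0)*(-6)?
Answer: 3333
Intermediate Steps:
M = 17 (M = 17 + 0*(-6) = 17 + 0 = 17)
(2460 - (-1003 + 113)) - M = (2460 - (-1003 + 113)) - 1*17 = (2460 - 1*(-890)) - 17 = (2460 + 890) - 17 = 3350 - 17 = 3333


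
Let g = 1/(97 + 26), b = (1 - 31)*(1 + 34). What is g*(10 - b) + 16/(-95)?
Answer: 98732/11685 ≈ 8.4495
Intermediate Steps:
b = -1050 (b = -30*35 = -1050)
g = 1/123 ≈ 0.0081301
g*(10 - b) + 16/(-95) = (10 - 1*(-1050))/123 + 16/(-95) = (10 + 1050)/123 + 16*(-1/95) = (1/123)*1060 - 16/95 = 1060/123 - 16/95 = 98732/11685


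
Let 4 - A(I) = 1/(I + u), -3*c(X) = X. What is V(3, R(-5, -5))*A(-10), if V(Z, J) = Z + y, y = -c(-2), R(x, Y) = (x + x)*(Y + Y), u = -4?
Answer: 19/2 ≈ 9.5000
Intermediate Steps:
R(x, Y) = 4*Y*x (R(x, Y) = (2*x)*(2*Y) = 4*Y*x)
c(X) = -X/3
y = -2/3 (y = -(-1)*(-2)/3 = -1*2/3 = -2/3 ≈ -0.66667)
A(I) = 4 - 1/(-4 + I) (A(I) = 4 - 1/(I - 4) = 4 - 1/(-4 + I))
V(Z, J) = -2/3 + Z (V(Z, J) = Z - 2/3 = -2/3 + Z)
V(3, R(-5, -5))*A(-10) = (-2/3 + 3)*((-17 + 4*(-10))/(-4 - 10)) = 7*((-17 - 40)/(-14))/3 = 7*(-1/14*(-57))/3 = (7/3)*(57/14) = 19/2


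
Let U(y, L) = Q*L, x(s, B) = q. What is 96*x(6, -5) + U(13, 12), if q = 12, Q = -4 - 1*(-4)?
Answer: 1152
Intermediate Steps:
Q = 0 (Q = -4 + 4 = 0)
x(s, B) = 12
U(y, L) = 0 (U(y, L) = 0*L = 0)
96*x(6, -5) + U(13, 12) = 96*12 + 0 = 1152 + 0 = 1152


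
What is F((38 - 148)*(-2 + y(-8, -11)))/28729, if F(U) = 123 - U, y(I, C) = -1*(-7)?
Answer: 673/28729 ≈ 0.023426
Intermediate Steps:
y(I, C) = 7
F((38 - 148)*(-2 + y(-8, -11)))/28729 = (123 - (38 - 148)*(-2 + 7))/28729 = (123 - (-110)*5)*(1/28729) = (123 - 1*(-550))*(1/28729) = (123 + 550)*(1/28729) = 673*(1/28729) = 673/28729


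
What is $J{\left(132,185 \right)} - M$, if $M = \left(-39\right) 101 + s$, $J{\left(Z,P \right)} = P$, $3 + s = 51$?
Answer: $4076$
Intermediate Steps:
$s = 48$ ($s = -3 + 51 = 48$)
$M = -3891$ ($M = \left(-39\right) 101 + 48 = -3939 + 48 = -3891$)
$J{\left(132,185 \right)} - M = 185 - -3891 = 185 + 3891 = 4076$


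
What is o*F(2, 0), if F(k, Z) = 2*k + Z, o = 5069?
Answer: 20276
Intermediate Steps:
F(k, Z) = Z + 2*k
o*F(2, 0) = 5069*(0 + 2*2) = 5069*(0 + 4) = 5069*4 = 20276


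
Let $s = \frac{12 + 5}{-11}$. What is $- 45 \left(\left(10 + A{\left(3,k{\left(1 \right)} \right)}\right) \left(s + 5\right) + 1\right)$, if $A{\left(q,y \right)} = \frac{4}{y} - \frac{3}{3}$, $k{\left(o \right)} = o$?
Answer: $- \frac{22725}{11} \approx -2065.9$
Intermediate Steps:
$s = - \frac{17}{11}$ ($s = 17 \left(- \frac{1}{11}\right) = - \frac{17}{11} \approx -1.5455$)
$A{\left(q,y \right)} = -1 + \frac{4}{y}$ ($A{\left(q,y \right)} = \frac{4}{y} - 1 = -1 + \frac{4}{y}$)
$- 45 \left(\left(10 + A{\left(3,k{\left(1 \right)} \right)}\right) \left(s + 5\right) + 1\right) = - 45 \left(\left(10 + \frac{4 - 1}{1}\right) \left(- \frac{17}{11} + 5\right) + 1\right) = - 45 \left(\left(10 + 1 \left(4 - 1\right)\right) \frac{38}{11} + 1\right) = - 45 \left(\left(10 + 1 \cdot 3\right) \frac{38}{11} + 1\right) = - 45 \left(\left(10 + 3\right) \frac{38}{11} + 1\right) = - 45 \left(13 \cdot \frac{38}{11} + 1\right) = - 45 \left(\frac{494}{11} + 1\right) = \left(-45\right) \frac{505}{11} = - \frac{22725}{11}$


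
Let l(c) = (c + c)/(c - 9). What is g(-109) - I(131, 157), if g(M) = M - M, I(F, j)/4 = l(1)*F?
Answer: 131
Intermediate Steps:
l(c) = 2*c/(-9 + c) (l(c) = (2*c)/(-9 + c) = 2*c/(-9 + c))
I(F, j) = -F (I(F, j) = 4*((2*1/(-9 + 1))*F) = 4*((2*1/(-8))*F) = 4*((2*1*(-⅛))*F) = 4*(-F/4) = -F)
g(M) = 0
g(-109) - I(131, 157) = 0 - (-1)*131 = 0 - 1*(-131) = 0 + 131 = 131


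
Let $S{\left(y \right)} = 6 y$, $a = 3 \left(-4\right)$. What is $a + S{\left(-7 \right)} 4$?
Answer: $-180$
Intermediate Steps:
$a = -12$
$a + S{\left(-7 \right)} 4 = -12 + 6 \left(-7\right) 4 = -12 - 168 = -180$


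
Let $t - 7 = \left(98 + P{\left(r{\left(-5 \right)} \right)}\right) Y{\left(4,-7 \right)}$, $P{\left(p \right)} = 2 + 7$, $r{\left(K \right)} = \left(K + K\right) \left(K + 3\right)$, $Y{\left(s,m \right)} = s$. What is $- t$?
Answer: $-435$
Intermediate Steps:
$r{\left(K \right)} = 2 K \left(3 + K\right)$
$P{\left(p \right)} = 9$
$t = 435$ ($t = 7 + \left(98 + 9\right) 4 = 7 + 107 \cdot 4 = 7 + 428 = 435$)
$- t = \left(-1\right) 435 = -435$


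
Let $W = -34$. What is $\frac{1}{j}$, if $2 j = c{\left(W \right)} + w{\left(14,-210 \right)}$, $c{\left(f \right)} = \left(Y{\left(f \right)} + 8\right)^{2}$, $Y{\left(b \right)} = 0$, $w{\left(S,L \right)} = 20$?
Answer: $\frac{1}{42} \approx 0.02381$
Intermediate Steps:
$c{\left(f \right)} = 64$ ($c{\left(f \right)} = \left(0 + 8\right)^{2} = 8^{2} = 64$)
$j = 42$ ($j = \frac{64 + 20}{2} = \frac{1}{2} \cdot 84 = 42$)
$\frac{1}{j} = \frac{1}{42}$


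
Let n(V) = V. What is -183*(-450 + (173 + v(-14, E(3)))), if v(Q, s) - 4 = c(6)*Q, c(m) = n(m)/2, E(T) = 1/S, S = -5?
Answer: 57645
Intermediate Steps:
E(T) = -1/5 (E(T) = 1/(-5) = -1/5)
c(m) = m/2
v(Q, s) = 4 + 3*Q (v(Q, s) = 4 + ((1/2)*6)*Q = 4 + 3*Q)
-183*(-450 + (173 + v(-14, E(3)))) = -183*(-450 + (173 + (4 + 3*(-14)))) = -183*(-450 + (173 + (4 - 42))) = -183*(-450 + (173 - 38)) = -183*(-450 + 135) = -183*(-315) = 57645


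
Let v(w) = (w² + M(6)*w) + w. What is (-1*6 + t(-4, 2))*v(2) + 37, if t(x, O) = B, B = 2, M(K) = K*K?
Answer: -275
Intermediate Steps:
M(K) = K²
v(w) = w² + 37*w (v(w) = (w² + 6²*w) + w = (w² + 36*w) + w = w² + 37*w)
t(x, O) = 2
(-1*6 + t(-4, 2))*v(2) + 37 = (-1*6 + 2)*(2*(37 + 2)) + 37 = (-6 + 2)*(2*39) + 37 = -4*78 + 37 = -312 + 37 = -275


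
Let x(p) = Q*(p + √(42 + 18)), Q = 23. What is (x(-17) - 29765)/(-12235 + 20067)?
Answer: -7539/1958 + 23*√15/3916 ≈ -3.8276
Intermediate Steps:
x(p) = 23*p + 46*√15 (x(p) = 23*(p + √(42 + 18)) = 23*(p + √60) = 23*(p + 2*√15) = 23*p + 46*√15)
(x(-17) - 29765)/(-12235 + 20067) = ((23*(-17) + 46*√15) - 29765)/(-12235 + 20067) = ((-391 + 46*√15) - 29765)/7832 = (-30156 + 46*√15)*(1/7832) = -7539/1958 + 23*√15/3916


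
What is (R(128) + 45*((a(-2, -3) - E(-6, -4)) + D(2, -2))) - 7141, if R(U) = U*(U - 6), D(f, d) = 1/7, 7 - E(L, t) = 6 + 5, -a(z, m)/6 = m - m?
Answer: 60630/7 ≈ 8661.4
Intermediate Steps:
a(z, m) = 0 (a(z, m) = -6*(m - m) = -6*0 = 0)
E(L, t) = -4 (E(L, t) = 7 - (6 + 5) = 7 - 1*11 = 7 - 11 = -4)
D(f, d) = ⅐
R(U) = U*(-6 + U)
(R(128) + 45*((a(-2, -3) - E(-6, -4)) + D(2, -2))) - 7141 = (128*(-6 + 128) + 45*((0 - 1*(-4)) + ⅐)) - 7141 = (128*122 + 45*((0 + 4) + ⅐)) - 7141 = (15616 + 45*(4 + ⅐)) - 7141 = (15616 + 45*(29/7)) - 7141 = (15616 + 1305/7) - 7141 = 110617/7 - 7141 = 60630/7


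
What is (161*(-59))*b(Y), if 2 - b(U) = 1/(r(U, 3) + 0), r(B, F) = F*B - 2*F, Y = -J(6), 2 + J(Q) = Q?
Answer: -351463/18 ≈ -19526.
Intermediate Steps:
J(Q) = -2 + Q
Y = -4 (Y = -(-2 + 6) = -1*4 = -4)
r(B, F) = -2*F + B*F (r(B, F) = B*F - 2*F = -2*F + B*F)
b(U) = 2 - 1/(-6 + 3*U) (b(U) = 2 - 1/(3*(-2 + U) + 0) = 2 - 1/((-6 + 3*U) + 0) = 2 - 1/(-6 + 3*U))
(161*(-59))*b(Y) = (161*(-59))*((-13 + 6*(-4))/(3*(-2 - 4))) = -9499*(-13 - 24)/(3*(-6)) = -9499*(-1)*(-37)/(3*6) = -9499*37/18 = -351463/18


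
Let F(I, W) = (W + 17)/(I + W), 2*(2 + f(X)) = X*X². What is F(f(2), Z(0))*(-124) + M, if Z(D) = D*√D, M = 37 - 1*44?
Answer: -1061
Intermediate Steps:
M = -7 (M = 37 - 44 = -7)
f(X) = -2 + X³/2 (f(X) = -2 + (X*X²)/2 = -2 + X³/2)
Z(D) = D^(3/2)
F(I, W) = (17 + W)/(I + W)
F(f(2), Z(0))*(-124) + M = ((17 + 0^(3/2))/((-2 + (½)*2³) + 0^(3/2)))*(-124) - 7 = ((17 + 0)/((-2 + (½)*8) + 0))*(-124) - 7 = (17/((-2 + 4) + 0))*(-124) - 7 = (17/(2 + 0))*(-124) - 7 = (17/2)*(-124) - 7 = -1054 - 7 = -1061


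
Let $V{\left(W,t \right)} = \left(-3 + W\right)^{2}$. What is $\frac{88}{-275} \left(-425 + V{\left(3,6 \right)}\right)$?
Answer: $136$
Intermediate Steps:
$\frac{88}{-275} \left(-425 + V{\left(3,6 \right)}\right) = \frac{88}{-275} \left(-425 + \left(-3 + 3\right)^{2}\right) = 88 \left(- \frac{1}{275}\right) \left(-425 + 0^{2}\right) = - \frac{8 \left(-425 + 0\right)}{25} = \left(- \frac{8}{25}\right) \left(-425\right) = 136$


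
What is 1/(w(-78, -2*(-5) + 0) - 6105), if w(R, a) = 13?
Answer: -1/6092 ≈ -0.00016415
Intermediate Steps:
1/(w(-78, -2*(-5) + 0) - 6105) = 1/(13 - 6105) = 1/(-6092) = -1/6092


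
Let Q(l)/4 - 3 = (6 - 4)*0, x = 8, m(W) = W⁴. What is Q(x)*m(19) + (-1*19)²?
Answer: 1564213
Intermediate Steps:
Q(l) = 12 (Q(l) = 12 + 4*((6 - 4)*0) = 12 + 4*(2*0) = 12 + 4*0 = 12 + 0 = 12)
Q(x)*m(19) + (-1*19)² = 12*19⁴ + (-1*19)² = 12*130321 + (-19)² = 1563852 + 361 = 1564213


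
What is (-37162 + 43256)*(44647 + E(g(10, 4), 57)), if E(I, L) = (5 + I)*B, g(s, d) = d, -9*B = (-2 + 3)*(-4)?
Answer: 272103194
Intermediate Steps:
B = 4/9 (B = -(-2 + 3)*(-4)/9 = -(-4)/9 = -⅑*(-4) = 4/9 ≈ 0.44444)
E(I, L) = 20/9 + 4*I/9 (E(I, L) = (5 + I)*(4/9) = 20/9 + 4*I/9)
(-37162 + 43256)*(44647 + E(g(10, 4), 57)) = (-37162 + 43256)*(44647 + (20/9 + (4/9)*4)) = 6094*(44647 + (20/9 + 16/9)) = 6094*(44647 + 4) = 6094*44651 = 272103194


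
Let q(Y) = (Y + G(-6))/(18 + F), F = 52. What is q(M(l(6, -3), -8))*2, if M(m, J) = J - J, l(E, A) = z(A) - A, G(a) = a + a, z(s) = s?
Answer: -12/35 ≈ -0.34286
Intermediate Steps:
G(a) = 2*a
l(E, A) = 0 (l(E, A) = A - A = 0)
M(m, J) = 0
q(Y) = -6/35 + Y/70 (q(Y) = (Y + 2*(-6))/(18 + 52) = (Y - 12)/70 = (-12 + Y)*(1/70) = -6/35 + Y/70)
q(M(l(6, -3), -8))*2 = (-6/35 + (1/70)*0)*2 = (-6/35 + 0)*2 = -6/35*2 = -12/35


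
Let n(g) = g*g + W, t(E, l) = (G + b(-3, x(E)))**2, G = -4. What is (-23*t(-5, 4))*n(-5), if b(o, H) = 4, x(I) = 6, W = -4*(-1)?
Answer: 0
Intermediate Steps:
W = 4
t(E, l) = 0 (t(E, l) = (-4 + 4)**2 = 0**2 = 0)
n(g) = 4 + g**2 (n(g) = g*g + 4 = g**2 + 4 = 4 + g**2)
(-23*t(-5, 4))*n(-5) = (-23*0)*(4 + (-5)**2) = 0*(4 + 25) = 0*29 = 0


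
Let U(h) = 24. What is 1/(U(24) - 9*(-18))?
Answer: 1/186 ≈ 0.0053763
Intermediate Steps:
1/(U(24) - 9*(-18)) = 1/(24 - 9*(-18)) = 1/(24 + 162) = 1/186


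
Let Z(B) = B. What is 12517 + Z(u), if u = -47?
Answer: 12470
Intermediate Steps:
12517 + Z(u) = 12517 - 47 = 12470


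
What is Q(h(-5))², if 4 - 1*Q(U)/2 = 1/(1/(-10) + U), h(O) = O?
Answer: 183184/2601 ≈ 70.428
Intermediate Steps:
Q(U) = 8 - 2/(-⅒ + U) (Q(U) = 8 - 2/(1/(-10) + U) = 8 - 2/(-⅒ + U))
Q(h(-5))² = (4*(-7 + 20*(-5))/(-1 + 10*(-5)))² = (4*(-7 - 100)/(-1 - 50))² = (4*(-107)/(-51))² = (4*(-1/51)*(-107))² = (428/51)² = 183184/2601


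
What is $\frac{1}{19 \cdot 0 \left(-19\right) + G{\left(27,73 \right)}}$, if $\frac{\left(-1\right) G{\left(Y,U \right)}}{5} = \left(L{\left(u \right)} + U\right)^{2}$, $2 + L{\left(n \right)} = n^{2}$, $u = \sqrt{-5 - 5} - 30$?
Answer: $- \frac{i}{576600 \sqrt{10} + 4437605 i} \approx -1.928 \cdot 10^{-7} - 7.9218 \cdot 10^{-8} i$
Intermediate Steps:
$u = -30 + i \sqrt{10}$ ($u = \sqrt{-10} - 30 = i \sqrt{10} - 30 = -30 + i \sqrt{10} \approx -30.0 + 3.1623 i$)
$L{\left(n \right)} = -2 + n^{2}$
$G{\left(Y,U \right)} = - 5 \left(-2 + U + \left(-30 + i \sqrt{10}\right)^{2}\right)^{2}$ ($G{\left(Y,U \right)} = - 5 \left(\left(-2 + \left(-30 + i \sqrt{10}\right)^{2}\right) + U\right)^{2} = - 5 \left(-2 + U + \left(-30 + i \sqrt{10}\right)^{2}\right)^{2}$)
$\frac{1}{19 \cdot 0 \left(-19\right) + G{\left(27,73 \right)}} = \frac{1}{19 \cdot 0 \left(-19\right) - 5 \left(-2 + 73 + \left(30 - i \sqrt{10}\right)^{2}\right)^{2}} = \frac{1}{0 \left(-19\right) - 5 \left(71 + \left(30 - i \sqrt{10}\right)^{2}\right)^{2}} = \frac{1}{0 - 5 \left(71 + \left(30 - i \sqrt{10}\right)^{2}\right)^{2}} = \frac{1}{\left(-5\right) \left(71 + \left(30 - i \sqrt{10}\right)^{2}\right)^{2}} = - \frac{1}{5 \left(71 + \left(30 - i \sqrt{10}\right)^{2}\right)^{2}}$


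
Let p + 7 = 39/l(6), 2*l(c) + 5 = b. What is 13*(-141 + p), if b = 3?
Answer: -2431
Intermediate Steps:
l(c) = -1 (l(c) = -5/2 + (1/2)*3 = -5/2 + 3/2 = -1)
p = -46 (p = -7 + 39/(-1) = -7 + 39*(-1) = -7 - 39 = -46)
13*(-141 + p) = 13*(-141 - 46) = 13*(-187) = -2431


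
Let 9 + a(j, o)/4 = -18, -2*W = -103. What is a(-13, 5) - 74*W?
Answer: -3919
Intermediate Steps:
W = 103/2 (W = -1/2*(-103) = 103/2 ≈ 51.500)
a(j, o) = -108 (a(j, o) = -36 + 4*(-18) = -36 - 72 = -108)
a(-13, 5) - 74*W = -108 - 74*103/2 = -108 - 3811 = -3919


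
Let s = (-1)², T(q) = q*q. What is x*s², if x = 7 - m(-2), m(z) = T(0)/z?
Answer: 7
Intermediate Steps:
T(q) = q²
m(z) = 0 (m(z) = 0²/z = 0/z = 0)
s = 1
x = 7 (x = 7 - 1*0 = 7 + 0 = 7)
x*s² = 7*1² = 7*1 = 7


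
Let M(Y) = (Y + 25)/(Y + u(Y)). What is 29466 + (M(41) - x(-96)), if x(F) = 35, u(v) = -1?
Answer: 588653/20 ≈ 29433.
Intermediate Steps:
M(Y) = (25 + Y)/(-1 + Y) (M(Y) = (Y + 25)/(Y - 1) = (25 + Y)/(-1 + Y))
29466 + (M(41) - x(-96)) = 29466 + ((25 + 41)/(-1 + 41) - 1*35) = 29466 + (66/40 - 35) = 29466 + ((1/40)*66 - 35) = 29466 + (33/20 - 35) = 29466 - 667/20 = 588653/20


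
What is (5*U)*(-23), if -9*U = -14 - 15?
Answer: -3335/9 ≈ -370.56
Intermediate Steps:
U = 29/9 (U = -(-14 - 15)/9 = -⅑*(-29) = 29/9 ≈ 3.2222)
(5*U)*(-23) = (5*(29/9))*(-23) = (145/9)*(-23) = -3335/9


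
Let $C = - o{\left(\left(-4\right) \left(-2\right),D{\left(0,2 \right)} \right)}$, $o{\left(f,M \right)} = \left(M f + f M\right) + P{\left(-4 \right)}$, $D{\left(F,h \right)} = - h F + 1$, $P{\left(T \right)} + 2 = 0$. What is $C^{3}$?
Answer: $-2744$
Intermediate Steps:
$P{\left(T \right)} = -2$ ($P{\left(T \right)} = -2 + 0 = -2$)
$D{\left(F,h \right)} = 1 - F h$ ($D{\left(F,h \right)} = - F h + 1 = 1 - F h$)
$o{\left(f,M \right)} = -2 + 2 M f$ ($o{\left(f,M \right)} = \left(M f + f M\right) - 2 = \left(M f + M f\right) - 2 = 2 M f - 2 = -2 + 2 M f$)
$C = -14$ ($C = - (-2 + 2 \left(1 - 0 \cdot 2\right) \left(\left(-4\right) \left(-2\right)\right)) = - (-2 + 2 \left(1 + 0\right) 8) = - (-2 + 2 \cdot 1 \cdot 8) = - (-2 + 16) = \left(-1\right) 14 = -14$)
$C^{3} = \left(-14\right)^{3} = -2744$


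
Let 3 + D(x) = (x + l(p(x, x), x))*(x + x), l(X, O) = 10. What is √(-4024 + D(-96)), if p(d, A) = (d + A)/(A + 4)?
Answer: √12485 ≈ 111.74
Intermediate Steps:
p(d, A) = (A + d)/(4 + A)
D(x) = -3 + 2*x*(10 + x) (D(x) = -3 + (x + 10)*(x + x) = -3 + (10 + x)*(2*x) = -3 + 2*x*(10 + x))
√(-4024 + D(-96)) = √(-4024 + (-3 + 2*(-96)² + 20*(-96))) = √(-4024 + (-3 + 2*9216 - 1920)) = √(-4024 + (-3 + 18432 - 1920)) = √(-4024 + 16509) = √12485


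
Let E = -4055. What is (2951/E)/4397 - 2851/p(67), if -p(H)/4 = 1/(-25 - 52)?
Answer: -3914130199849/71319340 ≈ -54882.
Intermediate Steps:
p(H) = 4/77 (p(H) = -4/(-25 - 52) = -4/(-77) = -4*(-1/77) = 4/77)
(2951/E)/4397 - 2851/p(67) = (2951/(-4055))/4397 - 2851/4/77 = (2951*(-1/4055))*(1/4397) - 2851*77/4 = -2951/4055*1/4397 - 219527/4 = -2951/17829835 - 219527/4 = -3914130199849/71319340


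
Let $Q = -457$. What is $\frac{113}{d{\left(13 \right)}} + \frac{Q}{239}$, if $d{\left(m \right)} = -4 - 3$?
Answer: $- \frac{30206}{1673} \approx -18.055$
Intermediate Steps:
$d{\left(m \right)} = -7$ ($d{\left(m \right)} = -4 - 3 = -7$)
$\frac{113}{d{\left(13 \right)}} + \frac{Q}{239} = \frac{113}{-7} - \frac{457}{239} = 113 \left(- \frac{1}{7}\right) - \frac{457}{239} = - \frac{113}{7} - \frac{457}{239} = - \frac{30206}{1673}$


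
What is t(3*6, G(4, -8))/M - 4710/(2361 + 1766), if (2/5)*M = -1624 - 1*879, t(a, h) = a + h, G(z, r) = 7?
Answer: -11830400/10329881 ≈ -1.1453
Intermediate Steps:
M = -12515/2 (M = 5*(-1624 - 1*879)/2 = 5*(-1624 - 879)/2 = (5/2)*(-2503) = -12515/2 ≈ -6257.5)
t(3*6, G(4, -8))/M - 4710/(2361 + 1766) = (3*6 + 7)/(-12515/2) - 4710/(2361 + 1766) = (18 + 7)*(-2/12515) - 4710/4127 = 25*(-2/12515) - 4710*1/4127 = -10/2503 - 4710/4127 = -11830400/10329881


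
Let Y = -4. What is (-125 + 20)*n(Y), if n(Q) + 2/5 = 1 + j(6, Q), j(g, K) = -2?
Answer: 147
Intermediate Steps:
n(Q) = -7/5 (n(Q) = -2/5 + (1 - 2) = -2/5 - 1 = -7/5)
(-125 + 20)*n(Y) = (-125 + 20)*(-7/5) = -105*(-7/5) = 147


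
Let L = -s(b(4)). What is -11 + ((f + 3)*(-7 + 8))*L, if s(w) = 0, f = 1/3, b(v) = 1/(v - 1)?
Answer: -11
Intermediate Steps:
b(v) = 1/(-1 + v)
f = ⅓ ≈ 0.33333
L = 0 (L = -1*0 = 0)
-11 + ((f + 3)*(-7 + 8))*L = -11 + ((⅓ + 3)*(-7 + 8))*0 = -11 + ((10/3)*1)*0 = -11 + (10/3)*0 = -11 + 0 = -11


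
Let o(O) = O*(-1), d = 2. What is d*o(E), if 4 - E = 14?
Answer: 20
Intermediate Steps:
E = -10 (E = 4 - 1*14 = 4 - 14 = -10)
o(O) = -O
d*o(E) = 2*(-1*(-10)) = 2*10 = 20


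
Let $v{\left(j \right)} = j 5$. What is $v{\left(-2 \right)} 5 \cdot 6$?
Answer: $-300$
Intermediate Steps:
$v{\left(j \right)} = 5 j$
$v{\left(-2 \right)} 5 \cdot 6 = 5 \left(-2\right) 5 \cdot 6 = \left(-10\right) 5 \cdot 6 = \left(-50\right) 6 = -300$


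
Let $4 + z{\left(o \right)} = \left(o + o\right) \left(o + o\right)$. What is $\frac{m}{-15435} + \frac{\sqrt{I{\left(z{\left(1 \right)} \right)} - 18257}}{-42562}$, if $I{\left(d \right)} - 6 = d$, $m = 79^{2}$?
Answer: $- \frac{6241}{15435} - \frac{i \sqrt{18251}}{42562} \approx -0.40434 - 0.0031741 i$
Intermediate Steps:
$m = 6241$
$z{\left(o \right)} = -4 + 4 o^{2}$ ($z{\left(o \right)} = -4 + \left(o + o\right) \left(o + o\right) = -4 + 2 o 2 o = -4 + 4 o^{2}$)
$I{\left(d \right)} = 6 + d$
$\frac{m}{-15435} + \frac{\sqrt{I{\left(z{\left(1 \right)} \right)} - 18257}}{-42562} = \frac{6241}{-15435} + \frac{\sqrt{\left(6 - \left(4 - 4 \cdot 1^{2}\right)\right) - 18257}}{-42562} = 6241 \left(- \frac{1}{15435}\right) + \sqrt{\left(6 + \left(-4 + 4 \cdot 1\right)\right) - 18257} \left(- \frac{1}{42562}\right) = - \frac{6241}{15435} + \sqrt{\left(6 + \left(-4 + 4\right)\right) - 18257} \left(- \frac{1}{42562}\right) = - \frac{6241}{15435} + \sqrt{\left(6 + 0\right) - 18257} \left(- \frac{1}{42562}\right) = - \frac{6241}{15435} + \sqrt{6 - 18257} \left(- \frac{1}{42562}\right) = - \frac{6241}{15435} + \sqrt{-18251} \left(- \frac{1}{42562}\right) = - \frac{6241}{15435} + i \sqrt{18251} \left(- \frac{1}{42562}\right) = - \frac{6241}{15435} - \frac{i \sqrt{18251}}{42562}$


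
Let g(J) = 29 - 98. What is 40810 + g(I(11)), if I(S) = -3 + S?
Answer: 40741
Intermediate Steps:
g(J) = -69
40810 + g(I(11)) = 40810 - 69 = 40741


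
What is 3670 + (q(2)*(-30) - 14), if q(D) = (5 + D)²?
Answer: 2186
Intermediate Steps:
3670 + (q(2)*(-30) - 14) = 3670 + ((5 + 2)²*(-30) - 14) = 3670 + (7²*(-30) - 14) = 3670 + (49*(-30) - 14) = 3670 + (-1470 - 14) = 3670 - 1484 = 2186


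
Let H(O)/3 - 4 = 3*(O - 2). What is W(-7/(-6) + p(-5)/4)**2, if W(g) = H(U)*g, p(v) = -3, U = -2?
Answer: 100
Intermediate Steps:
H(O) = -6 + 9*O (H(O) = 12 + 3*(3*(O - 2)) = 12 + 3*(3*(-2 + O)) = 12 + 3*(-6 + 3*O) = 12 + (-18 + 9*O) = -6 + 9*O)
W(g) = -24*g (W(g) = (-6 + 9*(-2))*g = (-6 - 18)*g = -24*g)
W(-7/(-6) + p(-5)/4)**2 = (-24*(-7/(-6) - 3/4))**2 = (-24*(-7*(-1/6) - 3*1/4))**2 = (-24*(7/6 - 3/4))**2 = (-24*5/12)**2 = (-10)**2 = 100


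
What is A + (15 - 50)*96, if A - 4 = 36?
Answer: -3320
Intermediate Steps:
A = 40 (A = 4 + 36 = 40)
A + (15 - 50)*96 = 40 + (15 - 50)*96 = 40 - 35*96 = 40 - 3360 = -3320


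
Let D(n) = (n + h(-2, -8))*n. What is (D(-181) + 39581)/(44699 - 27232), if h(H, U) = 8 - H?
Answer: 70532/17467 ≈ 4.0380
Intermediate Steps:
D(n) = n*(10 + n) (D(n) = (n + (8 - 1*(-2)))*n = (n + (8 + 2))*n = (n + 10)*n = (10 + n)*n = n*(10 + n))
(D(-181) + 39581)/(44699 - 27232) = (-181*(10 - 181) + 39581)/(44699 - 27232) = (-181*(-171) + 39581)/17467 = (30951 + 39581)*(1/17467) = 70532*(1/17467) = 70532/17467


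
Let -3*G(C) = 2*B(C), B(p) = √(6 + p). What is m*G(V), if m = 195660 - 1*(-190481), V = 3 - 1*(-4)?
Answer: -772282*√13/3 ≈ -9.2817e+5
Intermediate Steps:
V = 7 (V = 3 + 4 = 7)
G(C) = -2*√(6 + C)/3
m = 386141 (m = 195660 + 190481 = 386141)
m*G(V) = 386141*(-2*√(6 + 7)/3) = 386141*(-2*√13/3) = -772282*√13/3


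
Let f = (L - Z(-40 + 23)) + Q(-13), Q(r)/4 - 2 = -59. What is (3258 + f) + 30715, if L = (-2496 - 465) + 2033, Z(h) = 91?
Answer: 32726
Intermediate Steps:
Q(r) = -228 (Q(r) = 8 + 4*(-59) = 8 - 236 = -228)
L = -928 (L = -2961 + 2033 = -928)
f = -1247 (f = (-928 - 1*91) - 228 = (-928 - 91) - 228 = -1019 - 228 = -1247)
(3258 + f) + 30715 = (3258 - 1247) + 30715 = 2011 + 30715 = 32726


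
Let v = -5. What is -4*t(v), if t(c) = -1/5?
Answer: 4/5 ≈ 0.80000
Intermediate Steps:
t(c) = -1/5 (t(c) = -1*1/5 = -1/5)
-4*t(v) = -4*(-1/5) = 4/5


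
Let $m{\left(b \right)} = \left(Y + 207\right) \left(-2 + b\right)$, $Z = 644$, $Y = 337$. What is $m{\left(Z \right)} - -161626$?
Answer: $510874$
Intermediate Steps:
$m{\left(b \right)} = -1088 + 544 b$ ($m{\left(b \right)} = \left(337 + 207\right) \left(-2 + b\right) = 544 \left(-2 + b\right) = -1088 + 544 b$)
$m{\left(Z \right)} - -161626 = \left(-1088 + 544 \cdot 644\right) - -161626 = \left(-1088 + 350336\right) + 161626 = 349248 + 161626 = 510874$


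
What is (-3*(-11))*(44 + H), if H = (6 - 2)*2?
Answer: 1716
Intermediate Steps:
H = 8 (H = 4*2 = 8)
(-3*(-11))*(44 + H) = (-3*(-11))*(44 + 8) = 33*52 = 1716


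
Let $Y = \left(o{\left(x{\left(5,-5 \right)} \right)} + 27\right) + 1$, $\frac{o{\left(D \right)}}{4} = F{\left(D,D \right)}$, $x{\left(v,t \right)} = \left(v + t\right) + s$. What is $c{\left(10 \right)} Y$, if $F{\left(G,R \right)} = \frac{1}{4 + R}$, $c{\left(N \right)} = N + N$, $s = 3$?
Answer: $\frac{4000}{7} \approx 571.43$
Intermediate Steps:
$c{\left(N \right)} = 2 N$
$x{\left(v,t \right)} = 3 + t + v$ ($x{\left(v,t \right)} = \left(v + t\right) + 3 = \left(t + v\right) + 3 = 3 + t + v$)
$o{\left(D \right)} = \frac{4}{4 + D}$
$Y = \frac{200}{7}$ ($Y = \left(\frac{4}{4 + \left(3 - 5 + 5\right)} + 27\right) + 1 = \left(\frac{4}{4 + 3} + 27\right) + 1 = \left(\frac{4}{7} + 27\right) + 1 = \frac{193}{7} + 1 = \frac{200}{7} \approx 28.571$)
$c{\left(10 \right)} Y = 2 \cdot 10 \cdot \frac{200}{7} = 20 \cdot \frac{200}{7} = \frac{4000}{7}$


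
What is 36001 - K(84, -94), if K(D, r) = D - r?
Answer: 35823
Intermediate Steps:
36001 - K(84, -94) = 36001 - (84 - 1*(-94)) = 36001 - (84 + 94) = 36001 - 1*178 = 36001 - 178 = 35823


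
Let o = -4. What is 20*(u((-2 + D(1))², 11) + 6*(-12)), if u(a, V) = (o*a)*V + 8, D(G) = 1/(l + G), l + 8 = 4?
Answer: -54640/9 ≈ -6071.1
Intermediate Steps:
l = -4 (l = -8 + 4 = -4)
D(G) = 1/(-4 + G)
u(a, V) = 8 - 4*V*a (u(a, V) = (-4*a)*V + 8 = -4*V*a + 8 = 8 - 4*V*a)
20*(u((-2 + D(1))², 11) + 6*(-12)) = 20*((8 - 4*11*(-2 + 1/(-4 + 1))²) + 6*(-12)) = 20*((8 - 4*11*(-2 + 1/(-3))²) - 72) = 20*((8 - 4*11*(-2 - ⅓)²) - 72) = 20*((8 - 4*11*(-7/3)²) - 72) = 20*((8 - 4*11*49/9) - 72) = 20*((8 - 2156/9) - 72) = 20*(-2084/9 - 72) = 20*(-2732/9) = -54640/9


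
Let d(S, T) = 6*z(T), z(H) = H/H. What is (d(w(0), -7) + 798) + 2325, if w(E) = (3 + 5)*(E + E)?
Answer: 3129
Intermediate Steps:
z(H) = 1
w(E) = 16*E (w(E) = 8*(2*E) = 16*E)
d(S, T) = 6 (d(S, T) = 6*1 = 6)
(d(w(0), -7) + 798) + 2325 = (6 + 798) + 2325 = 804 + 2325 = 3129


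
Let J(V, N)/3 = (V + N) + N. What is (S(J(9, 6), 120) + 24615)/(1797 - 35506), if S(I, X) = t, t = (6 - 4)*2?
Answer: -24619/33709 ≈ -0.73034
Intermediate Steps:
J(V, N) = 3*V + 6*N (J(V, N) = 3*((V + N) + N) = 3*((N + V) + N) = 3*(V + 2*N) = 3*V + 6*N)
t = 4 (t = 2*2 = 4)
S(I, X) = 4
(S(J(9, 6), 120) + 24615)/(1797 - 35506) = (4 + 24615)/(1797 - 35506) = 24619/(-33709) = 24619*(-1/33709) = -24619/33709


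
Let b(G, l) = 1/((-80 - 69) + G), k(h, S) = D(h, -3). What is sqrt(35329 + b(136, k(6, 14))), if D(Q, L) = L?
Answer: 2*sqrt(1492647)/13 ≈ 187.96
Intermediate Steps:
k(h, S) = -3
b(G, l) = 1/(-149 + G)
sqrt(35329 + b(136, k(6, 14))) = sqrt(35329 + 1/(-149 + 136)) = sqrt(35329 + 1/(-13)) = sqrt(35329 - 1/13) = sqrt(459276/13) = 2*sqrt(1492647)/13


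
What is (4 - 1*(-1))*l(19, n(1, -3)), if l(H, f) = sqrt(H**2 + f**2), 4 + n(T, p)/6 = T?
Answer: 5*sqrt(685) ≈ 130.86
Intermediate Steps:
n(T, p) = -24 + 6*T
(4 - 1*(-1))*l(19, n(1, -3)) = (4 - 1*(-1))*sqrt(19**2 + (-24 + 6*1)**2) = (4 + 1)*sqrt(361 + (-24 + 6)**2) = 5*sqrt(361 + (-18)**2) = 5*sqrt(361 + 324) = 5*sqrt(685)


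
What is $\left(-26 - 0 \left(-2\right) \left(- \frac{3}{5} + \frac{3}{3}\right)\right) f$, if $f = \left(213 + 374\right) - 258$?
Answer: $-8554$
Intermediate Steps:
$f = 329$ ($f = 587 - 258 = 329$)
$\left(-26 - 0 \left(-2\right) \left(- \frac{3}{5} + \frac{3}{3}\right)\right) f = \left(-26 - 0 \left(-2\right) \left(- \frac{3}{5} + \frac{3}{3}\right)\right) 329 = \left(-26 - 0 \left(\left(-3\right) \frac{1}{5} + 3 \cdot \frac{1}{3}\right)\right) 329 = \left(-26 - 0 \left(- \frac{3}{5} + 1\right)\right) 329 = \left(-26 - 0 \cdot \frac{2}{5}\right) 329 = \left(-26 - 0\right) 329 = \left(-26 + 0\right) 329 = \left(-26\right) 329 = -8554$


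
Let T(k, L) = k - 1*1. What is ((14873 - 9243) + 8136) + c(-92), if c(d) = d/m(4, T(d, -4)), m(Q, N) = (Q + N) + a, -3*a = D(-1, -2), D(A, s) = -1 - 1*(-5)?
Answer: 3730862/271 ≈ 13767.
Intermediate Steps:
D(A, s) = 4 (D(A, s) = -1 + 5 = 4)
T(k, L) = -1 + k (T(k, L) = k - 1 = -1 + k)
a = -4/3 (a = -⅓*4 = -4/3 ≈ -1.3333)
m(Q, N) = -4/3 + N + Q (m(Q, N) = (Q + N) - 4/3 = (N + Q) - 4/3 = -4/3 + N + Q)
c(d) = d/(5/3 + d) (c(d) = d/(-4/3 + (-1 + d) + 4) = d/(5/3 + d))
((14873 - 9243) + 8136) + c(-92) = ((14873 - 9243) + 8136) + 3*(-92)/(5 + 3*(-92)) = (5630 + 8136) + 3*(-92)/(5 - 276) = 13766 + 3*(-92)/(-271) = 13766 + 3*(-92)*(-1/271) = 13766 + 276/271 = 3730862/271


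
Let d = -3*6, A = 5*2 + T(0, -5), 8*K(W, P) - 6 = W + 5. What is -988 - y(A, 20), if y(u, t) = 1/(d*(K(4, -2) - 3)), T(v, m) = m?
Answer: -80032/81 ≈ -988.05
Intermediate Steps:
K(W, P) = 11/8 + W/8 (K(W, P) = 3/4 + (W + 5)/8 = 3/4 + (5 + W)/8 = 3/4 + (5/8 + W/8) = 11/8 + W/8)
A = 5 (A = 5*2 - 5 = 10 - 5 = 5)
d = -18
y(u, t) = 4/81 (y(u, t) = 1/(-18*((11/8 + (1/8)*4) - 3)) = 1/(-18*((11/8 + 1/2) - 3)) = 1/(-18*(15/8 - 3)) = 1/(-18*(-9/8)) = 1/(81/4) = 4/81)
-988 - y(A, 20) = -988 - 1*4/81 = -988 - 4/81 = -80032/81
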